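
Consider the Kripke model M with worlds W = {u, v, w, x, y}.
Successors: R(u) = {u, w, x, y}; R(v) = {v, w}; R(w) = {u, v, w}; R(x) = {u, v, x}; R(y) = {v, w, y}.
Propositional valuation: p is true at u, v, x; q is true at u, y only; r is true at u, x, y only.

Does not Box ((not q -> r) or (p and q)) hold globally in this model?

Let φ = not Box ((not q -> r) or (p and q)). Evaluate φ at each world:
  u (successors {u, w, x, y}): φ is true.
  v (successors {v, w}): φ is true.
  w (successors {u, v, w}): φ is true.
  x (successors {u, v, x}): φ is true.
  y (successors {v, w, y}): φ is true.
For instance, at w:
  At w: Box ((not q -> r) or (p and q)) is false, so not Box ((not q -> r) or (p and q)) is true.
    At w: Box ((not q -> r) or (p and q)) requires (not q -> r) or (p and q) at every successor {u, v, w}.
      (not q -> r) or (p and q) fails at v, so Box ((not q -> r) or (p and q)) is false at w.

Yes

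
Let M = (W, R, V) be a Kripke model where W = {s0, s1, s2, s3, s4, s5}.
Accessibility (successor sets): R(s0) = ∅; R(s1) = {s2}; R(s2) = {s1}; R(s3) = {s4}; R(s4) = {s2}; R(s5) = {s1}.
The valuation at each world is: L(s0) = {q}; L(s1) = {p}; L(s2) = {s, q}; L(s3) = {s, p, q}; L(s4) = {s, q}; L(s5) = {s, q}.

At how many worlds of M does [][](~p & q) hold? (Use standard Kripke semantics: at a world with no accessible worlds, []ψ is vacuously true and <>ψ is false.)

Let φ = [][](~p & q). Evaluate φ at each world:
  s0 (successors ∅): φ is true.
  s1 (successors {s2}): φ is false.
  s2 (successors {s1}): φ is true.
  s3 (successors {s4}): φ is true.
  s4 (successors {s2}): φ is false.
  s5 (successors {s1}): φ is true.
For instance, at s4:
  At s4: [][](~p & q) requires [](~p & q) at every successor {s2}.
    [](~p & q) fails at s2, so [][](~p & q) is false at s4.
      At s2: [](~p & q) requires ~p & q at every successor {s1}.
        ~p & q fails at s1, so [](~p & q) is false at s2.
Satisfying worlds: {s0, s2, s3, s5}

4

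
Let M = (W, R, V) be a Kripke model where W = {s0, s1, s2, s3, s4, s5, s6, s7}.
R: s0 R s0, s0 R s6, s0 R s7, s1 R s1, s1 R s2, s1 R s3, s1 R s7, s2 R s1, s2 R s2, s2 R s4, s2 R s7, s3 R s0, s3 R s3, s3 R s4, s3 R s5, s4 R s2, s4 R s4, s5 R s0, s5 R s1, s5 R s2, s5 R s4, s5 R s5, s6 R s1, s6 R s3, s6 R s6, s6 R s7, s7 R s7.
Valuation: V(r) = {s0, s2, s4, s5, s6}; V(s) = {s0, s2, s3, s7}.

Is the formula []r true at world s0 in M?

No

At s0: []r requires r at every successor {s0, s6, s7}.
  r fails at s7, so []r is false at s0.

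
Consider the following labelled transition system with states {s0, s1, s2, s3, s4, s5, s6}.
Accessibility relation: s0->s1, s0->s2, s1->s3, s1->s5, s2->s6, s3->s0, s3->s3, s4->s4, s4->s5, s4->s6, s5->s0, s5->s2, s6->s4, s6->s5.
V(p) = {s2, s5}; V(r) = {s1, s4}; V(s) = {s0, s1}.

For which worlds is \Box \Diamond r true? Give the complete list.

s2

Recall that \Box ψ holds at a world iff ψ holds at every accessible world, and \Diamond ψ holds iff ψ holds at some accessible world.
Let φ = \Box \Diamond r. Evaluate φ at each world:
  s0 (successors {s1, s2}): φ is false.
  s1 (successors {s3, s5}): φ is false.
  s2 (successors {s6}): φ is true.
  s3 (successors {s0, s3}): φ is false.
  s4 (successors {s4, s5, s6}): φ is false.
  s5 (successors {s0, s2}): φ is false.
  s6 (successors {s4, s5}): φ is false.
For instance, at s1:
  At s1: \Box \Diamond r requires \Diamond r at every successor {s3, s5}.
    \Diamond r fails at s3, so \Box \Diamond r is false at s1.
      At s3: \Diamond r requires r at some successor in {s0, s3}.
        At s0: r is false.
        At s3: r is false.
      So \Diamond r is false at s3.
Satisfying worlds: {s2}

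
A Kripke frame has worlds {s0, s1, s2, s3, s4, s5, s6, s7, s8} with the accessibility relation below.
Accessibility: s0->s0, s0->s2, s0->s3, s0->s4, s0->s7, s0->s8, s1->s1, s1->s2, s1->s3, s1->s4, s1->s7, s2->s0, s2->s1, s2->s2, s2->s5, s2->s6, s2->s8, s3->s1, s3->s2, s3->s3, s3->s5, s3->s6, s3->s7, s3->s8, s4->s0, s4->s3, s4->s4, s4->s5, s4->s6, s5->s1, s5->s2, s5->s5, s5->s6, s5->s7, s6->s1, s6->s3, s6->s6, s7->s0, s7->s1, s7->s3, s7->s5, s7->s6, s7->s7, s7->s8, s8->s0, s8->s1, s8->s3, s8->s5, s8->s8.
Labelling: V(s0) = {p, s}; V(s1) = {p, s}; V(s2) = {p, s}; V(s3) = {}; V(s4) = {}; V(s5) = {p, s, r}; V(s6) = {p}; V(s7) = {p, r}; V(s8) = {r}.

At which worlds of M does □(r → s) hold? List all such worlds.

Let φ = □(r → s). Evaluate φ at each world:
  s0 (successors {s0, s2, s3, s4, s7, s8}): φ is false.
  s1 (successors {s1, s2, s3, s4, s7}): φ is false.
  s2 (successors {s0, s1, s2, s5, s6, s8}): φ is false.
  s3 (successors {s1, s2, s3, s5, s6, s7, s8}): φ is false.
  s4 (successors {s0, s3, s4, s5, s6}): φ is true.
  s5 (successors {s1, s2, s5, s6, s7}): φ is false.
  s6 (successors {s1, s3, s6}): φ is true.
  s7 (successors {s0, s1, s3, s5, s6, s7, s8}): φ is false.
  s8 (successors {s0, s1, s3, s5, s8}): φ is false.
For instance, at s7:
  At s7: □(r → s) requires r → s at every successor {s0, s1, s3, s5, s6, s7, s8}.
    r → s fails at s7, so □(r → s) is false at s7.
Satisfying worlds: {s4, s6}

s4, s6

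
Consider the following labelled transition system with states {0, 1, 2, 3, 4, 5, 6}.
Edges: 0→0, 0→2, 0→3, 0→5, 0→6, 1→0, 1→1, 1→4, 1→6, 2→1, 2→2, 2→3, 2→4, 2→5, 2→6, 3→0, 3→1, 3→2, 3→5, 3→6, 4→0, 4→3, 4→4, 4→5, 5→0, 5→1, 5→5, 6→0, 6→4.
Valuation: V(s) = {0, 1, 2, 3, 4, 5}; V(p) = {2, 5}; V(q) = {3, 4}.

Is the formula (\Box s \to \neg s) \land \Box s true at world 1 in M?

At 1: \Box s \to \neg s is true, \Box s is false, so (\Box s \to \neg s) \land \Box s is false.
  At 1: \Box s is false, \neg s is false, so \Box s \to \neg s is true.
    At 1: \Box s requires s at every successor {0, 1, 4, 6}.
      s fails at 6, so \Box s is false at 1.
  At 1: \Box s requires s at every successor {0, 1, 4, 6}.
    s fails at 6, so \Box s is false at 1.

No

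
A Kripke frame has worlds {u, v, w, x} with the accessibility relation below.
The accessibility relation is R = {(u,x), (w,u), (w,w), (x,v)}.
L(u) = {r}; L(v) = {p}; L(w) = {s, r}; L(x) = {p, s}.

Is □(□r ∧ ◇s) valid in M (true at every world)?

No

Recall that □ψ holds at a world iff ψ holds at every accessible world, and ◇ψ holds iff ψ holds at some accessible world.
Let φ = □(□r ∧ ◇s). Evaluate φ at each world:
  u (successors {x}): φ is false.
  v (successors ∅): φ is true.
  w (successors {u, w}): φ is false.
  x (successors {v}): φ is false.
Detail at u (counterexample):
  At u: □(□r ∧ ◇s) requires □r ∧ ◇s at every successor {x}.
    □r ∧ ◇s fails at x, so □(□r ∧ ◇s) is false at u.
      At x: □r is false, ◇s is false, so □r ∧ ◇s is false.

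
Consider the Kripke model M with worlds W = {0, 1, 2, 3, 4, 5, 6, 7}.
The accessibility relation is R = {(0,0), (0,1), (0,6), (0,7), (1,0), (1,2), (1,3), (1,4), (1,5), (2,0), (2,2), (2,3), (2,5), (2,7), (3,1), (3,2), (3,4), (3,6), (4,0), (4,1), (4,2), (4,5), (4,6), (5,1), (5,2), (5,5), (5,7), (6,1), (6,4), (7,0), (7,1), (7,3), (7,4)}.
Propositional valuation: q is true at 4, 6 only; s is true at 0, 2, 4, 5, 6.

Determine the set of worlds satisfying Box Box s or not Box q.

Let φ = Box Box s or not Box q. Evaluate φ at each world:
  0 (successors {0, 1, 6, 7}): φ is true.
  1 (successors {0, 2, 3, 4, 5}): φ is true.
  2 (successors {0, 2, 3, 5, 7}): φ is true.
  3 (successors {1, 2, 4, 6}): φ is true.
  4 (successors {0, 1, 2, 5, 6}): φ is true.
  5 (successors {1, 2, 5, 7}): φ is true.
  6 (successors {1, 4}): φ is true.
  7 (successors {0, 1, 3, 4}): φ is true.
For instance, at 2:
  At 2: Box Box s is false, not Box q is true, so Box Box s or not Box q is true.
    At 2: Box Box s requires Box s at every successor {0, 2, 3, 5, 7}.
      Box s fails at 0, so Box Box s is false at 2.
    At 2: Box q is false, so not Box q is true.
      At 2: Box q requires q at every successor {0, 2, 3, 5, 7}.
        q fails at 0, so Box q is false at 2.
Satisfying worlds: {0, 1, 2, 3, 4, 5, 6, 7}

0, 1, 2, 3, 4, 5, 6, 7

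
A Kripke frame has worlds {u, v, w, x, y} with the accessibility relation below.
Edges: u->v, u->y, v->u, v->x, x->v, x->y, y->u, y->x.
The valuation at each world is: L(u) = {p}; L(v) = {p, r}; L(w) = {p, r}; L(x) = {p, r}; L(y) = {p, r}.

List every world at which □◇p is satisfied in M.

u, v, w, x, y

Recall that □ψ holds at a world iff ψ holds at every accessible world, and ◇ψ holds iff ψ holds at some accessible world.
Let φ = □◇p. Evaluate φ at each world:
  u (successors {v, y}): φ is true.
  v (successors {u, x}): φ is true.
  w (successors ∅): φ is true.
  x (successors {v, y}): φ is true.
  y (successors {u, x}): φ is true.
For instance, at x:
  At x: □◇p requires ◇p at every successor {v, y}.
      At v: ◇p requires p at some successor in {u, x}.
        p holds at u, so ◇p is true at v.
      At y: ◇p requires p at some successor in {u, x}.
        p holds at u, so ◇p is true at y.
  So □◇p is true at x.
Satisfying worlds: {u, v, w, x, y}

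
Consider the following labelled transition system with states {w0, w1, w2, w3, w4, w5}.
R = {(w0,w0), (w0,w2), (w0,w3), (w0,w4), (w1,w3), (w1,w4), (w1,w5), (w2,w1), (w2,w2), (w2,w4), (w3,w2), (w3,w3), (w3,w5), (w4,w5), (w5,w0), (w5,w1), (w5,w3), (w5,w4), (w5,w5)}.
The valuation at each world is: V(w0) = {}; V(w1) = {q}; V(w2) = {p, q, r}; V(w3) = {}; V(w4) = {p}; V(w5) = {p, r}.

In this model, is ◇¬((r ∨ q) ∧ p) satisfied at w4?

At w4: ◇¬((r ∨ q) ∧ p) requires ¬((r ∨ q) ∧ p) at some successor in {w5}.
  At w5: ¬((r ∨ q) ∧ p) is false.
So ◇¬((r ∨ q) ∧ p) is false at w4.

No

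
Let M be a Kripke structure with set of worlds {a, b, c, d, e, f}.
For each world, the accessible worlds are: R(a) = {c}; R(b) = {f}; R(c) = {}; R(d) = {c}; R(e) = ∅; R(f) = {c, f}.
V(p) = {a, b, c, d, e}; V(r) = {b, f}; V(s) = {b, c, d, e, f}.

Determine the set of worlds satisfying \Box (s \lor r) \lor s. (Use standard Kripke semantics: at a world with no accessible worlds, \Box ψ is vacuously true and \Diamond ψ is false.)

Let φ = \Box (s \lor r) \lor s. Evaluate φ at each world:
  a (successors {c}): φ is true.
  b (successors {f}): φ is true.
  c (successors ∅): φ is true.
  d (successors {c}): φ is true.
  e (successors ∅): φ is true.
  f (successors {c, f}): φ is true.
For instance, at a:
  At a: \Box (s \lor r) is true, s is false, so \Box (s \lor r) \lor s is true.
    At a: \Box (s \lor r) requires s \lor r at every successor {c}.
      At c: s \lor r is true.
    So \Box (s \lor r) is true at a.
Satisfying worlds: {a, b, c, d, e, f}

a, b, c, d, e, f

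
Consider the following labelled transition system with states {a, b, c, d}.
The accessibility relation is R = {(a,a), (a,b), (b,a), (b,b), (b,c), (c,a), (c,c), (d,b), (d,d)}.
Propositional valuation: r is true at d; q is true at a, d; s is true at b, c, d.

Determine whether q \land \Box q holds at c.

At c: q is false, \Box q is false, so q \land \Box q is false.
  At c: \Box q requires q at every successor {a, c}.
    q fails at c, so \Box q is false at c.

No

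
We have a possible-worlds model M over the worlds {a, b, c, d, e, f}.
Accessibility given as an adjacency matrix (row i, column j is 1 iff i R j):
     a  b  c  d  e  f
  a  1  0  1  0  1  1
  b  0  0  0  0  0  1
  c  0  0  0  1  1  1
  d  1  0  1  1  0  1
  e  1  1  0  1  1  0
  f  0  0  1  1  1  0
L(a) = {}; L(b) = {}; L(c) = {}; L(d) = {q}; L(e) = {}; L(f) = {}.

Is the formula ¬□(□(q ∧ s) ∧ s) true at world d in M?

Yes

At d: □(□(q ∧ s) ∧ s) is false, so ¬□(□(q ∧ s) ∧ s) is true.
  At d: □(□(q ∧ s) ∧ s) requires □(q ∧ s) ∧ s at every successor {a, c, d, f}.
    □(q ∧ s) ∧ s fails at a, so □(□(q ∧ s) ∧ s) is false at d.
      At a: □(q ∧ s) is false, s is false, so □(q ∧ s) ∧ s is false.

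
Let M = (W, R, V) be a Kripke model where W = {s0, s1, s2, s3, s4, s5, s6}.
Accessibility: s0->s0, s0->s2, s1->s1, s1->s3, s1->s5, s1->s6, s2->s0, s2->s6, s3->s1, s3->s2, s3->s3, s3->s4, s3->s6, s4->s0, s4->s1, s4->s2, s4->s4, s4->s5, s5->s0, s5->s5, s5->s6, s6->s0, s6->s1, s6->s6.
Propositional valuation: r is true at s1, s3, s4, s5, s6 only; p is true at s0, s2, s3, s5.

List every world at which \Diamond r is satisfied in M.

s1, s2, s3, s4, s5, s6

Recall that \Diamond ψ holds at a world iff ψ holds at some accessible world.
Let φ = \Diamond r. Evaluate φ at each world:
  s0 (successors {s0, s2}): φ is false.
  s1 (successors {s1, s3, s5, s6}): φ is true.
  s2 (successors {s0, s6}): φ is true.
  s3 (successors {s1, s2, s3, s4, s6}): φ is true.
  s4 (successors {s0, s1, s2, s4, s5}): φ is true.
  s5 (successors {s0, s5, s6}): φ is true.
  s6 (successors {s0, s1, s6}): φ is true.
For instance, at s0:
  At s0: \Diamond r requires r at some successor in {s0, s2}.
    At s0: r is false.
    At s2: r is false.
  So \Diamond r is false at s0.
Satisfying worlds: {s1, s2, s3, s4, s5, s6}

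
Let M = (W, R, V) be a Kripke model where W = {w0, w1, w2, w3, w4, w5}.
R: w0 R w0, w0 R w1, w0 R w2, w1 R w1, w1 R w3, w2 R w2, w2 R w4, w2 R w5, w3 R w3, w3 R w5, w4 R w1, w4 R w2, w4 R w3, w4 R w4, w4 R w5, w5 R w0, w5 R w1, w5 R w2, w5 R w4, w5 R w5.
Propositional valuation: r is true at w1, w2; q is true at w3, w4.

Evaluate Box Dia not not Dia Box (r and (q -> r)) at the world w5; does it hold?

No

Recall that Box ψ holds at a world iff ψ holds at every accessible world, and Dia ψ holds iff ψ holds at some accessible world.
At w5: Box Dia not not Dia Box (r and (q -> r)) requires Dia not not Dia Box (r and (q -> r)) at every successor {w0, w1, w2, w4, w5}.
  Dia not not Dia Box (r and (q -> r)) fails at w0, so Box Dia not not Dia Box (r and (q -> r)) is false at w5.
    At w0: Dia not not Dia Box (r and (q -> r)) requires not not Dia Box (r and (q -> r)) at some successor in {w0, w1, w2}.
      At w0: not not Dia Box (r and (q -> r)) is false.
      At w1: not not Dia Box (r and (q -> r)) is false.
      At w2: not not Dia Box (r and (q -> r)) is false.
    So Dia not not Dia Box (r and (q -> r)) is false at w0.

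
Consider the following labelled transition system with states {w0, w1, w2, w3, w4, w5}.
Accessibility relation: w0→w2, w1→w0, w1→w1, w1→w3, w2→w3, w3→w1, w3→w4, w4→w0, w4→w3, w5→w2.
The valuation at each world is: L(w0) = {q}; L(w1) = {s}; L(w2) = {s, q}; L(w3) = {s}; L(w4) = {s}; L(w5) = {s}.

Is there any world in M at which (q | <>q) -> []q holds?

Yes

Recall that []ψ holds at a world iff ψ holds at every accessible world, and <>ψ holds iff ψ holds at some accessible world.
Let φ = (q | <>q) -> []q. Evaluate φ at each world:
  w0 (successors {w2}): φ is true.
  w1 (successors {w0, w1, w3}): φ is false.
  w2 (successors {w3}): φ is false.
  w3 (successors {w1, w4}): φ is true.
  w4 (successors {w0, w3}): φ is false.
  w5 (successors {w2}): φ is true.
Detail at w0 (witness):
  At w0: q | <>q is true, []q is true, so (q | <>q) -> []q is true.
    At w0: q is true, <>q is true, so q | <>q is true.
      At w0: <>q requires q at some successor in {w2}.
        q holds at w2, so <>q is true at w0.
    At w0: []q requires q at every successor {w2}.
      At w2: q is true.
    So []q is true at w0.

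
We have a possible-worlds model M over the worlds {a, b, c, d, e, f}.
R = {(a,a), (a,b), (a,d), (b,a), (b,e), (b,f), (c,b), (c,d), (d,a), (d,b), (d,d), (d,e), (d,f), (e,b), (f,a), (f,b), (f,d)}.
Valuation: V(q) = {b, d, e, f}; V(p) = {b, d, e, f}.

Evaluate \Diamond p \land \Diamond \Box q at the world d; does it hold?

Yes

At d: \Diamond p is true, \Diamond \Box q is true, so \Diamond p \land \Diamond \Box q is true.
  At d: \Diamond p requires p at some successor in {a, b, d, e, f}.
    p holds at b, so \Diamond p is true at d.
  At d: \Diamond \Box q requires \Box q at some successor in {a, b, d, e, f}.
    \Box q holds at e, so \Diamond \Box q is true at d.
      At e: \Box q requires q at every successor {b}.
        At b: q is true.
      So \Box q is true at e.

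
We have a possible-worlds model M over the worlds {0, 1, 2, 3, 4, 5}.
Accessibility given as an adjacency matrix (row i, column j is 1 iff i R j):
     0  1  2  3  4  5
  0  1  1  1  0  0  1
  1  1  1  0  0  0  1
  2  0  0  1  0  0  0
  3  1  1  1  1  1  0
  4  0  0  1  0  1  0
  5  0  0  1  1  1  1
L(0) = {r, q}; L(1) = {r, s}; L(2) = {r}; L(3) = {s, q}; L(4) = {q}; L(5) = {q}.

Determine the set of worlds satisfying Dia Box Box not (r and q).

0, 2, 3, 4, 5

Let φ = Dia Box Box not (r and q). Evaluate φ at each world:
  0 (successors {0, 1, 2, 5}): φ is true.
  1 (successors {0, 1, 5}): φ is false.
  2 (successors {2}): φ is true.
  3 (successors {0, 1, 2, 3, 4}): φ is true.
  4 (successors {2, 4}): φ is true.
  5 (successors {2, 3, 4, 5}): φ is true.
For instance, at 2:
  At 2: Dia Box Box not (r and q) requires Box Box not (r and q) at some successor in {2}.
    Box Box not (r and q) holds at 2, so Dia Box Box not (r and q) is true at 2.
      At 2: Box Box not (r and q) requires Box not (r and q) at every successor {2}.
        At 2: Box not (r and q) is true.
      So Box Box not (r and q) is true at 2.
Satisfying worlds: {0, 2, 3, 4, 5}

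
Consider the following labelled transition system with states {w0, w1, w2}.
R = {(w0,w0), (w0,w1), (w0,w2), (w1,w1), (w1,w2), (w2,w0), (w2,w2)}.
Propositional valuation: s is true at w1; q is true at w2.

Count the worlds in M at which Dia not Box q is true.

Let φ = Dia not Box q. Evaluate φ at each world:
  w0 (successors {w0, w1, w2}): φ is true.
  w1 (successors {w1, w2}): φ is true.
  w2 (successors {w0, w2}): φ is true.
For instance, at w0:
  At w0: Dia not Box q requires not Box q at some successor in {w0, w1, w2}.
    not Box q holds at w0, so Dia not Box q is true at w0.
      At w0: Box q is false, so not Box q is true.
Satisfying worlds: {w0, w1, w2}

3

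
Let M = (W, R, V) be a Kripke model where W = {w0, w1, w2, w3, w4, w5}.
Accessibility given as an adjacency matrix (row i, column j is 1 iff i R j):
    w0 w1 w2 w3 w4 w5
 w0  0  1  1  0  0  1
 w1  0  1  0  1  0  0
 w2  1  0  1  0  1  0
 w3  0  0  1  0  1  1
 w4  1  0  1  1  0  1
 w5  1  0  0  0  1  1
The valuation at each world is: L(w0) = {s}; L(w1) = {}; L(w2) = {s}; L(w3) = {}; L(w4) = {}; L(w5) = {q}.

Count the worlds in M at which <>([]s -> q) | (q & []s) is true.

6

Let φ = <>([]s -> q) | (q & []s). Evaluate φ at each world:
  w0 (successors {w1, w2, w5}): φ is true.
  w1 (successors {w1, w3}): φ is true.
  w2 (successors {w0, w2, w4}): φ is true.
  w3 (successors {w2, w4, w5}): φ is true.
  w4 (successors {w0, w2, w3, w5}): φ is true.
  w5 (successors {w0, w4, w5}): φ is true.
For instance, at w5:
  At w5: <>([]s -> q) is true, q & []s is false, so <>([]s -> q) | (q & []s) is true.
    At w5: <>([]s -> q) requires []s -> q at some successor in {w0, w4, w5}.
      []s -> q holds at w0, so <>([]s -> q) is true at w5.
    At w5: q is true, []s is false, so q & []s is false.
      At w5: []s requires s at every successor {w0, w4, w5}.
        s fails at w4, so []s is false at w5.
Satisfying worlds: {w0, w1, w2, w3, w4, w5}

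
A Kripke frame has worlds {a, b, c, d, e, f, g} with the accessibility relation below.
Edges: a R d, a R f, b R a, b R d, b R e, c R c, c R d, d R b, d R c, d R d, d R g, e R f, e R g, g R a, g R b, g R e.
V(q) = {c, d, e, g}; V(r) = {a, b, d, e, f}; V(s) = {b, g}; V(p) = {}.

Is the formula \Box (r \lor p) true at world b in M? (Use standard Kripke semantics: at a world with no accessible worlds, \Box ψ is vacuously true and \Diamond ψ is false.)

Yes

At b: \Box (r \lor p) requires r \lor p at every successor {a, d, e}.
  At a: r \lor p is true.
  At d: r \lor p is true.
  At e: r \lor p is true.
So \Box (r \lor p) is true at b.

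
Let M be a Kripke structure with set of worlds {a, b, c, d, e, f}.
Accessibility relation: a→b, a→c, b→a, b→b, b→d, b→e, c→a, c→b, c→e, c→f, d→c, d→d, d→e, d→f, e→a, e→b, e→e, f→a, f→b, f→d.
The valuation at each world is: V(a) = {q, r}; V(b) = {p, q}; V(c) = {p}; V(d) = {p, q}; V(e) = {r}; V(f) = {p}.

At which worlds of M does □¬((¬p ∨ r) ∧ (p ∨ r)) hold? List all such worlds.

Let φ = □¬((¬p ∨ r) ∧ (p ∨ r)). Evaluate φ at each world:
  a (successors {b, c}): φ is true.
  b (successors {a, b, d, e}): φ is false.
  c (successors {a, b, e, f}): φ is false.
  d (successors {c, d, e, f}): φ is false.
  e (successors {a, b, e}): φ is false.
  f (successors {a, b, d}): φ is false.
For instance, at a:
  At a: □¬((¬p ∨ r) ∧ (p ∨ r)) requires ¬((¬p ∨ r) ∧ (p ∨ r)) at every successor {b, c}.
    At b: ¬((¬p ∨ r) ∧ (p ∨ r)) is true.
    At c: ¬((¬p ∨ r) ∧ (p ∨ r)) is true.
  So □¬((¬p ∨ r) ∧ (p ∨ r)) is true at a.
Satisfying worlds: {a}

a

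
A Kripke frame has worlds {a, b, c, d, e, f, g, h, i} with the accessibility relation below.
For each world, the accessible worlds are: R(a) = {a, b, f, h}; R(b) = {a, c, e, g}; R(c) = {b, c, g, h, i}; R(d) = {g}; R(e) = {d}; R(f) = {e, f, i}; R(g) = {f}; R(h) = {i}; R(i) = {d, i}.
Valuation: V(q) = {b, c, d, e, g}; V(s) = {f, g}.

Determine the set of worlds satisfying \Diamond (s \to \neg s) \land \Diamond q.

a, b, c, e, f, i

Let φ = \Diamond (s \to \neg s) \land \Diamond q. Evaluate φ at each world:
  a (successors {a, b, f, h}): φ is true.
  b (successors {a, c, e, g}): φ is true.
  c (successors {b, c, g, h, i}): φ is true.
  d (successors {g}): φ is false.
  e (successors {d}): φ is true.
  f (successors {e, f, i}): φ is true.
  g (successors {f}): φ is false.
  h (successors {i}): φ is false.
  i (successors {d, i}): φ is true.
For instance, at d:
  At d: \Diamond (s \to \neg s) is false, \Diamond q is true, so \Diamond (s \to \neg s) \land \Diamond q is false.
    At d: \Diamond (s \to \neg s) requires s \to \neg s at some successor in {g}.
      At g: s \to \neg s is false.
    So \Diamond (s \to \neg s) is false at d.
    At d: \Diamond q requires q at some successor in {g}.
      q holds at g, so \Diamond q is true at d.
Satisfying worlds: {a, b, c, e, f, i}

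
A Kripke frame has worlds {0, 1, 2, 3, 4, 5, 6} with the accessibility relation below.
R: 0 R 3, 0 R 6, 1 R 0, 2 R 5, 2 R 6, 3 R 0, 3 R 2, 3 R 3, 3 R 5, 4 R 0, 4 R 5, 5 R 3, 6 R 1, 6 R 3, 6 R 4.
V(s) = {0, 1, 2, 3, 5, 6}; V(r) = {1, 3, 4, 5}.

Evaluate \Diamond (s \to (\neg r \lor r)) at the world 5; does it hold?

Yes

Recall that \Diamond ψ holds at a world iff ψ holds at some accessible world.
At 5: \Diamond (s \to (\neg r \lor r)) requires s \to (\neg r \lor r) at some successor in {3}.
  s \to (\neg r \lor r) holds at 3, so \Diamond (s \to (\neg r \lor r)) is true at 5.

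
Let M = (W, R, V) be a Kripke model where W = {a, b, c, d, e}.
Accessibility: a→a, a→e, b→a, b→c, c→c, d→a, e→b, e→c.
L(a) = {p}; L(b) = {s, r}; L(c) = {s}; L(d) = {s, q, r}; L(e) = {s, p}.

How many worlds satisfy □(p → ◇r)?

2

Let φ = □(p → ◇r). Evaluate φ at each world:
  a (successors {a, e}): φ is false.
  b (successors {a, c}): φ is false.
  c (successors {c}): φ is true.
  d (successors {a}): φ is false.
  e (successors {b, c}): φ is true.
For instance, at b:
  At b: □(p → ◇r) requires p → ◇r at every successor {a, c}.
    p → ◇r fails at a, so □(p → ◇r) is false at b.
      At a: p is true, ◇r is false, so p → ◇r is false.
Satisfying worlds: {c, e}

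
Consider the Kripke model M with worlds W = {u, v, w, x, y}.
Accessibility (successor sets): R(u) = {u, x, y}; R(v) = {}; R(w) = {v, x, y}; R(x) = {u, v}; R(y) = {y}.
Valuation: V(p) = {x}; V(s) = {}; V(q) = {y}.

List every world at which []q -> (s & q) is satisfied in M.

u, w, x

Recall that []ψ holds at a world iff ψ holds at every accessible world, and <>ψ holds iff ψ holds at some accessible world.
Let φ = []q -> (s & q). Evaluate φ at each world:
  u (successors {u, x, y}): φ is true.
  v (successors ∅): φ is false.
  w (successors {v, x, y}): φ is true.
  x (successors {u, v}): φ is true.
  y (successors {y}): φ is false.
For instance, at x:
  At x: []q is false, s & q is false, so []q -> (s & q) is true.
    At x: []q requires q at every successor {u, v}.
      q fails at u, so []q is false at x.
Satisfying worlds: {u, w, x}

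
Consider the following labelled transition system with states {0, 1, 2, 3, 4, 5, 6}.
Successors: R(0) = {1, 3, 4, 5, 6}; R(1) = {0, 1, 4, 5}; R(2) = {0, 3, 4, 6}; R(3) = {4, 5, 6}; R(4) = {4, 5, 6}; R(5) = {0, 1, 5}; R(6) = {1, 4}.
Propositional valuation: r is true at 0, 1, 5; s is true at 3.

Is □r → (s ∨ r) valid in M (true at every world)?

Yes

Let φ = □r → (s ∨ r). Evaluate φ at each world:
  0 (successors {1, 3, 4, 5, 6}): φ is true.
  1 (successors {0, 1, 4, 5}): φ is true.
  2 (successors {0, 3, 4, 6}): φ is true.
  3 (successors {4, 5, 6}): φ is true.
  4 (successors {4, 5, 6}): φ is true.
  5 (successors {0, 1, 5}): φ is true.
  6 (successors {1, 4}): φ is true.
For instance, at 5:
  At 5: □r is true, s ∨ r is true, so □r → (s ∨ r) is true.
    At 5: □r requires r at every successor {0, 1, 5}.
      At 0: r is true.
      At 1: r is true.
      At 5: r is true.
    So □r is true at 5.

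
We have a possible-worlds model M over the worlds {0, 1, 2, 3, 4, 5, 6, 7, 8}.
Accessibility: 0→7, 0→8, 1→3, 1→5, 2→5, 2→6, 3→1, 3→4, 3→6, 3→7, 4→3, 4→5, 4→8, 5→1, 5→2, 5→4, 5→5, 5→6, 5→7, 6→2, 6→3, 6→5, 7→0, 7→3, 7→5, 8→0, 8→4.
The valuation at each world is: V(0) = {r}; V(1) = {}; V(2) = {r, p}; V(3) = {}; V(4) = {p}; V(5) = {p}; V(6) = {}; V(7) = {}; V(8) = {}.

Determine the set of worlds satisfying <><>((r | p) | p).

0, 1, 2, 3, 4, 5, 6, 7, 8

Recall that <>ψ holds at a world iff ψ holds at some accessible world.
Let φ = <><>((r | p) | p). Evaluate φ at each world:
  0 (successors {7, 8}): φ is true.
  1 (successors {3, 5}): φ is true.
  2 (successors {5, 6}): φ is true.
  3 (successors {1, 4, 6, 7}): φ is true.
  4 (successors {3, 5, 8}): φ is true.
  5 (successors {1, 2, 4, 5, 6, 7}): φ is true.
  6 (successors {2, 3, 5}): φ is true.
  7 (successors {0, 3, 5}): φ is true.
  8 (successors {0, 4}): φ is true.
For instance, at 0:
  At 0: <><>((r | p) | p) requires <>((r | p) | p) at some successor in {7, 8}.
    <>((r | p) | p) holds at 7, so <><>((r | p) | p) is true at 0.
      At 7: <>((r | p) | p) requires (r | p) | p at some successor in {0, 3, 5}.
        (r | p) | p holds at 0, so <>((r | p) | p) is true at 7.
Satisfying worlds: {0, 1, 2, 3, 4, 5, 6, 7, 8}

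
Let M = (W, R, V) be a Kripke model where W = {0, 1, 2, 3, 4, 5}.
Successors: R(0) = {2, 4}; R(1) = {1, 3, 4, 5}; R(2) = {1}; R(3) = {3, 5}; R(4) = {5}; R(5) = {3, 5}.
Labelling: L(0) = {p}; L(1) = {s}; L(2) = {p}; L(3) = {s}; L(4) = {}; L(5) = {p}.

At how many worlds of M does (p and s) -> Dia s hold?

6

Recall that Dia ψ holds at a world iff ψ holds at some accessible world.
Let φ = (p and s) -> Dia s. Evaluate φ at each world:
  0 (successors {2, 4}): φ is true.
  1 (successors {1, 3, 4, 5}): φ is true.
  2 (successors {1}): φ is true.
  3 (successors {3, 5}): φ is true.
  4 (successors {5}): φ is true.
  5 (successors {3, 5}): φ is true.
For instance, at 1:
  At 1: p and s is false, Dia s is true, so (p and s) -> Dia s is true.
    At 1: Dia s requires s at some successor in {1, 3, 4, 5}.
      s holds at 1, so Dia s is true at 1.
Satisfying worlds: {0, 1, 2, 3, 4, 5}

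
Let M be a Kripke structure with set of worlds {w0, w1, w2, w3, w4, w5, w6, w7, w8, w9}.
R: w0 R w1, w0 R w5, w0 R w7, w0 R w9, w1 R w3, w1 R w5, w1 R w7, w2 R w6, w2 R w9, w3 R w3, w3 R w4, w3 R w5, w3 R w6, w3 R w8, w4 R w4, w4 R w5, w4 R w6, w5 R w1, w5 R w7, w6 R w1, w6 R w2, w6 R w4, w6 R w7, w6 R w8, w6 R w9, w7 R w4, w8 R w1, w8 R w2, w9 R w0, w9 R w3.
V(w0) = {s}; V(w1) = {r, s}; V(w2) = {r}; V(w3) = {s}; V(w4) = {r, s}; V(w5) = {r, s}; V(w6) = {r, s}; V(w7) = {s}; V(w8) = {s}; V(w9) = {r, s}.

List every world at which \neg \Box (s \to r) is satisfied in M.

Let φ = \neg \Box (s \to r). Evaluate φ at each world:
  w0 (successors {w1, w5, w7, w9}): φ is true.
  w1 (successors {w3, w5, w7}): φ is true.
  w2 (successors {w6, w9}): φ is false.
  w3 (successors {w3, w4, w5, w6, w8}): φ is true.
  w4 (successors {w4, w5, w6}): φ is false.
  w5 (successors {w1, w7}): φ is true.
  w6 (successors {w1, w2, w4, w7, w8, w9}): φ is true.
  w7 (successors {w4}): φ is false.
  w8 (successors {w1, w2}): φ is false.
  w9 (successors {w0, w3}): φ is true.
For instance, at w4:
  At w4: \Box (s \to r) is true, so \neg \Box (s \to r) is false.
    At w4: \Box (s \to r) requires s \to r at every successor {w4, w5, w6}.
      At w4: s \to r is true.
      At w5: s \to r is true.
      At w6: s \to r is true.
    So \Box (s \to r) is true at w4.
Satisfying worlds: {w0, w1, w3, w5, w6, w9}

w0, w1, w3, w5, w6, w9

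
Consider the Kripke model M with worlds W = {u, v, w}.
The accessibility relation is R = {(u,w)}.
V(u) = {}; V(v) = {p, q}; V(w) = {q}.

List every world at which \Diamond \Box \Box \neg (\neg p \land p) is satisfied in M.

Let φ = \Diamond \Box \Box \neg (\neg p \land p). Evaluate φ at each world:
  u (successors {w}): φ is true.
  v (successors ∅): φ is false.
  w (successors ∅): φ is false.
For instance, at u:
  At u: \Diamond \Box \Box \neg (\neg p \land p) requires \Box \Box \neg (\neg p \land p) at some successor in {w}.
    \Box \Box \neg (\neg p \land p) holds at w, so \Diamond \Box \Box \neg (\neg p \land p) is true at u.
      At w: no accessible worlds, so \Box \Box \neg (\neg p \land p) holds vacuously.
Satisfying worlds: {u}

u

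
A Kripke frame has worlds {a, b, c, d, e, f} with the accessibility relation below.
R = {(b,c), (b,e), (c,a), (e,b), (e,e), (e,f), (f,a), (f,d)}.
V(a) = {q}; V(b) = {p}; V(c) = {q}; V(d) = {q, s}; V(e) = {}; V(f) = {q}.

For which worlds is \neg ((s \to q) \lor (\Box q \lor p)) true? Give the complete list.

none

Recall that \Box ψ holds at a world iff ψ holds at every accessible world, and \Diamond ψ holds iff ψ holds at some accessible world.
Let φ = \neg ((s \to q) \lor (\Box q \lor p)). Evaluate φ at each world:
  a (successors ∅): φ is false.
  b (successors {c, e}): φ is false.
  c (successors {a}): φ is false.
  d (successors ∅): φ is false.
  e (successors {b, e, f}): φ is false.
  f (successors {a, d}): φ is false.
For instance, at e:
  At e: (s \to q) \lor (\Box q \lor p) is true, so \neg ((s \to q) \lor (\Box q \lor p)) is false.
    At e: s \to q is true, \Box q \lor p is false, so (s \to q) \lor (\Box q \lor p) is true.
      At e: \Box q is false, p is false, so \Box q \lor p is false.
Satisfying worlds: none.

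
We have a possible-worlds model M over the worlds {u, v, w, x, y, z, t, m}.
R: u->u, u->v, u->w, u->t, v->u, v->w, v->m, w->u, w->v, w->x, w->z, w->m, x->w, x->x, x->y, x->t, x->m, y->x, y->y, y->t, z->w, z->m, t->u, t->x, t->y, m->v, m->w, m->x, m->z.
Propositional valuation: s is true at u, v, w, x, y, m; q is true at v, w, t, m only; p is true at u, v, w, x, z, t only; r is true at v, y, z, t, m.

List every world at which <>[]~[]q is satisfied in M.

u, v, w, x, y, t, m

Let φ = <>[]~[]q. Evaluate φ at each world:
  u (successors {u, v, w, t}): φ is true.
  v (successors {u, w, m}): φ is true.
  w (successors {u, v, x, z, m}): φ is true.
  x (successors {w, x, y, t, m}): φ is true.
  y (successors {x, y, t}): φ is true.
  z (successors {w, m}): φ is false.
  t (successors {u, x, y}): φ is true.
  m (successors {v, w, x, z}): φ is true.
For instance, at w:
  At w: <>[]~[]q requires []~[]q at some successor in {u, v, x, z, m}.
    []~[]q holds at u, so <>[]~[]q is true at w.
      At u: []~[]q requires ~[]q at every successor {u, v, w, t}.
        At u: ~[]q is true.
        At v: ~[]q is true.
        At w: ~[]q is true.
        At t: ~[]q is true.
      So []~[]q is true at u.
Satisfying worlds: {u, v, w, x, y, t, m}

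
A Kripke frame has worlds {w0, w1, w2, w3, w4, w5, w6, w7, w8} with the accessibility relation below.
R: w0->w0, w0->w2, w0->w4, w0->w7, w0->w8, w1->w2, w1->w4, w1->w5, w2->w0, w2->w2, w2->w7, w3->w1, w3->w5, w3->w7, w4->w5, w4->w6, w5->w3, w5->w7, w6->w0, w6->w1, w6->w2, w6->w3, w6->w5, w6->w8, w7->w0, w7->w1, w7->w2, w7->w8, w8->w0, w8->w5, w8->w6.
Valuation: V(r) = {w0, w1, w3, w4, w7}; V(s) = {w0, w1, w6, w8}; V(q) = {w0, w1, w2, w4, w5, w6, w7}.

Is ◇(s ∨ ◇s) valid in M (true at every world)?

Yes

Let φ = ◇(s ∨ ◇s). Evaluate φ at each world:
  w0 (successors {w0, w2, w4, w7, w8}): φ is true.
  w1 (successors {w2, w4, w5}): φ is true.
  w2 (successors {w0, w2, w7}): φ is true.
  w3 (successors {w1, w5, w7}): φ is true.
  w4 (successors {w5, w6}): φ is true.
  w5 (successors {w3, w7}): φ is true.
  w6 (successors {w0, w1, w2, w3, w5, w8}): φ is true.
  w7 (successors {w0, w1, w2, w8}): φ is true.
  w8 (successors {w0, w5, w6}): φ is true.
For instance, at w7:
  At w7: ◇(s ∨ ◇s) requires s ∨ ◇s at some successor in {w0, w1, w2, w8}.
    s ∨ ◇s holds at w0, so ◇(s ∨ ◇s) is true at w7.
      At w0: s is true, ◇s is true, so s ∨ ◇s is true.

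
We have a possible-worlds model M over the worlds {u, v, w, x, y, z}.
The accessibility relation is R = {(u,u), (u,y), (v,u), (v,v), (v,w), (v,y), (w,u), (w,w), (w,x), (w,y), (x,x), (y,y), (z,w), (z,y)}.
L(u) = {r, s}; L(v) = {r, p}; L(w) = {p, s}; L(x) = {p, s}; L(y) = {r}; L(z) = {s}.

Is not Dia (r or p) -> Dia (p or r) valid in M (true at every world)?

Recall that Dia ψ holds at a world iff ψ holds at some accessible world.
Let φ = not Dia (r or p) -> Dia (p or r). Evaluate φ at each world:
  u (successors {u, y}): φ is true.
  v (successors {u, v, w, y}): φ is true.
  w (successors {u, w, x, y}): φ is true.
  x (successors {x}): φ is true.
  y (successors {y}): φ is true.
  z (successors {w, y}): φ is true.
For instance, at v:
  At v: not Dia (r or p) is false, Dia (p or r) is true, so not Dia (r or p) -> Dia (p or r) is true.
    At v: Dia (r or p) is true, so not Dia (r or p) is false.
      At v: Dia (r or p) requires r or p at some successor in {u, v, w, y}.
        r or p holds at u, so Dia (r or p) is true at v.
    At v: Dia (p or r) requires p or r at some successor in {u, v, w, y}.
      p or r holds at u, so Dia (p or r) is true at v.

Yes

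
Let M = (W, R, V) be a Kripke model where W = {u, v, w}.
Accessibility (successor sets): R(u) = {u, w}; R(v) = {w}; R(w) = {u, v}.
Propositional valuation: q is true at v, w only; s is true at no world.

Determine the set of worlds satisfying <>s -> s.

u, v, w

Let φ = <>s -> s. Evaluate φ at each world:
  u (successors {u, w}): φ is true.
  v (successors {w}): φ is true.
  w (successors {u, v}): φ is true.
For instance, at w:
  At w: <>s is false, s is false, so <>s -> s is true.
    At w: <>s requires s at some successor in {u, v}.
      At u: s is false.
      At v: s is false.
    So <>s is false at w.
Satisfying worlds: {u, v, w}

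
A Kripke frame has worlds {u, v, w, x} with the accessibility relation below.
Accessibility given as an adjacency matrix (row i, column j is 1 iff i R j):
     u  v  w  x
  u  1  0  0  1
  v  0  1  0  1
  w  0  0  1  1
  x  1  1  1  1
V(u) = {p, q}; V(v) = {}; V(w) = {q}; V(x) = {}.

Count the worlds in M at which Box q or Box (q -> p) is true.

Let φ = Box q or Box (q -> p). Evaluate φ at each world:
  u (successors {u, x}): φ is true.
  v (successors {v, x}): φ is true.
  w (successors {w, x}): φ is false.
  x (successors {u, v, w, x}): φ is false.
For instance, at u:
  At u: Box q is false, Box (q -> p) is true, so Box q or Box (q -> p) is true.
    At u: Box q requires q at every successor {u, x}.
      q fails at x, so Box q is false at u.
    At u: Box (q -> p) requires q -> p at every successor {u, x}.
      At u: q -> p is true.
      At x: q -> p is true.
    So Box (q -> p) is true at u.
Satisfying worlds: {u, v}

2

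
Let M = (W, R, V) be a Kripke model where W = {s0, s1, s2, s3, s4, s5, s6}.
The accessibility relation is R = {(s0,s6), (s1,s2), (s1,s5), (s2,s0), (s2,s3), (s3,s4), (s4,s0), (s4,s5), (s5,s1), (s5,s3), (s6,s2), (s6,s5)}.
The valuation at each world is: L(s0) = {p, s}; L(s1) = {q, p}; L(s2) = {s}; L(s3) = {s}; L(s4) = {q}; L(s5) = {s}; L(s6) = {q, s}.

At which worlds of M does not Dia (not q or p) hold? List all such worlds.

s0, s3

Recall that Dia ψ holds at a world iff ψ holds at some accessible world.
Let φ = not Dia (not q or p). Evaluate φ at each world:
  s0 (successors {s6}): φ is true.
  s1 (successors {s2, s5}): φ is false.
  s2 (successors {s0, s3}): φ is false.
  s3 (successors {s4}): φ is true.
  s4 (successors {s0, s5}): φ is false.
  s5 (successors {s1, s3}): φ is false.
  s6 (successors {s2, s5}): φ is false.
For instance, at s4:
  At s4: Dia (not q or p) is true, so not Dia (not q or p) is false.
    At s4: Dia (not q or p) requires not q or p at some successor in {s0, s5}.
      not q or p holds at s0, so Dia (not q or p) is true at s4.
Satisfying worlds: {s0, s3}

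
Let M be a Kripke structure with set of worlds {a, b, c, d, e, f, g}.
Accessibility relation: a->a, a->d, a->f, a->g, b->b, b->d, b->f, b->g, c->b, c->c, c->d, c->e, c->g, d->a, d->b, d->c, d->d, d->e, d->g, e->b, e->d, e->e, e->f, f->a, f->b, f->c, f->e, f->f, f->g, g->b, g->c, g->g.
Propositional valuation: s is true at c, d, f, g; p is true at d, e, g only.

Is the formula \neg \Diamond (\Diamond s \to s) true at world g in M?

No

At g: \Diamond (\Diamond s \to s) is true, so \neg \Diamond (\Diamond s \to s) is false.
  At g: \Diamond (\Diamond s \to s) requires \Diamond s \to s at some successor in {b, c, g}.
    \Diamond s \to s holds at c, so \Diamond (\Diamond s \to s) is true at g.
      At c: \Diamond s is true, s is true, so \Diamond s \to s is true.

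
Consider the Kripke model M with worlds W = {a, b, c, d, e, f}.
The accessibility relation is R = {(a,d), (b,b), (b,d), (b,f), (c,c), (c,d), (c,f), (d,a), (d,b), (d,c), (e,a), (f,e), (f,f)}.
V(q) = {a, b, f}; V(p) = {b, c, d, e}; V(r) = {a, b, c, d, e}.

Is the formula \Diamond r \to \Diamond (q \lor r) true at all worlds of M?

Let φ = \Diamond r \to \Diamond (q \lor r). Evaluate φ at each world:
  a (successors {d}): φ is true.
  b (successors {b, d, f}): φ is true.
  c (successors {c, d, f}): φ is true.
  d (successors {a, b, c}): φ is true.
  e (successors {a}): φ is true.
  f (successors {e, f}): φ is true.
For instance, at b:
  At b: \Diamond r is true, \Diamond (q \lor r) is true, so \Diamond r \to \Diamond (q \lor r) is true.
    At b: \Diamond r requires r at some successor in {b, d, f}.
      r holds at b, so \Diamond r is true at b.
    At b: \Diamond (q \lor r) requires q \lor r at some successor in {b, d, f}.
      q \lor r holds at b, so \Diamond (q \lor r) is true at b.

Yes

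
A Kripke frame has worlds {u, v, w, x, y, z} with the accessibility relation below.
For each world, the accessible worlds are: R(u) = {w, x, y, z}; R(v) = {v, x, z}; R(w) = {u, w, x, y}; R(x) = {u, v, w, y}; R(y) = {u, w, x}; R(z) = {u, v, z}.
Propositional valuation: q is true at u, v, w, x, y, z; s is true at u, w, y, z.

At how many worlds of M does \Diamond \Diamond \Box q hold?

6

Recall that \Box ψ holds at a world iff ψ holds at every accessible world, and \Diamond ψ holds iff ψ holds at some accessible world.
Let φ = \Diamond \Diamond \Box q. Evaluate φ at each world:
  u (successors {w, x, y, z}): φ is true.
  v (successors {v, x, z}): φ is true.
  w (successors {u, w, x, y}): φ is true.
  x (successors {u, v, w, y}): φ is true.
  y (successors {u, w, x}): φ is true.
  z (successors {u, v, z}): φ is true.
For instance, at v:
  At v: \Diamond \Diamond \Box q requires \Diamond \Box q at some successor in {v, x, z}.
    \Diamond \Box q holds at v, so \Diamond \Diamond \Box q is true at v.
      At v: \Diamond \Box q requires \Box q at some successor in {v, x, z}.
        \Box q holds at v, so \Diamond \Box q is true at v.
Satisfying worlds: {u, v, w, x, y, z}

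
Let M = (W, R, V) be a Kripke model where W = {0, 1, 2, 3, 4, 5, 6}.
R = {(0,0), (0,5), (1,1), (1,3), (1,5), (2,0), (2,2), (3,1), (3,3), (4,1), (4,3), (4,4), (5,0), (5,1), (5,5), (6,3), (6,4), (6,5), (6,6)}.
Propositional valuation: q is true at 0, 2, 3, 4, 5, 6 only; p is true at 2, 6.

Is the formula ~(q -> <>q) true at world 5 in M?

No

At 5: q -> <>q is true, so ~(q -> <>q) is false.
  At 5: q is true, <>q is true, so q -> <>q is true.
    At 5: <>q requires q at some successor in {0, 1, 5}.
      q holds at 0, so <>q is true at 5.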